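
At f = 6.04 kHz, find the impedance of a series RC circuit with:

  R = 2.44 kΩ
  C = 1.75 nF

Step 1 — Angular frequency: ω = 2π·f = 2π·6040 = 3.795e+04 rad/s.
Step 2 — Component impedances:
  R: Z = R = 2440 Ω
  C: Z = 1/(jωC) = -j/(ω·C) = 0 - j1.506e+04 Ω
Step 3 — Series combination: Z_total = R + C = 2440 - j1.506e+04 Ω = 1.525e+04∠-80.8° Ω.

Z = 2440 - j1.506e+04 Ω = 1.525e+04∠-80.8° Ω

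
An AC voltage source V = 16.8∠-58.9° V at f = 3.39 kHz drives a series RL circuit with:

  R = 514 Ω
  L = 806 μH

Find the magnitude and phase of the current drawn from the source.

Step 1 — Angular frequency: ω = 2π·f = 2π·3390 = 2.13e+04 rad/s.
Step 2 — Component impedances:
  R: Z = R = 514 Ω
  L: Z = jωL = j·2.13e+04·0.000806 = 0 + j17.17 Ω
Step 3 — Series combination: Z_total = R + L = 514 + j17.17 Ω = 514.3∠1.9° Ω.
Step 4 — Source phasor: V = 16.8∠-58.9° V = 8.678 - j14.39 V.
Step 5 — Ohm's law: I = V / Z_total = (8.678 - j14.39) / (514 + j17.17) = 0.01593 - j0.02852 A.
Step 6 — Convert to polar: |I| = 0.03267 A, ∠I = -60.8°.

I = 0.03267∠-60.8° A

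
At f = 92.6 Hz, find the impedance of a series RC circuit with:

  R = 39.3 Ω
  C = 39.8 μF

Step 1 — Angular frequency: ω = 2π·f = 2π·92.6 = 581.8 rad/s.
Step 2 — Component impedances:
  R: Z = R = 39.3 Ω
  C: Z = 1/(jωC) = -j/(ω·C) = 0 - j43.18 Ω
Step 3 — Series combination: Z_total = R + C = 39.3 - j43.18 Ω = 58.39∠-47.7° Ω.

Z = 39.3 - j43.18 Ω = 58.39∠-47.7° Ω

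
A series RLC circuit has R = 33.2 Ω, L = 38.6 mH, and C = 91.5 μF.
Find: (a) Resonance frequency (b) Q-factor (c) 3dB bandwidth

Step 1 — Resonance: ω₀ = 1/√(LC) = 1/√(0.0386·9.15e-05) = 532.1 rad/s.
Step 2 — f₀ = ω₀/(2π) = 84.69 Hz.
Step 3 — Series Q: Q = ω₀L/R = 532.1·0.0386/33.2 = 0.6187.
Step 4 — Bandwidth: Δω = ω₀/Q = 860.1 rad/s; BW = Δω/(2π) = 136.9 Hz.

(a) f₀ = 84.69 Hz  (b) Q = 0.6187  (c) BW = 136.9 Hz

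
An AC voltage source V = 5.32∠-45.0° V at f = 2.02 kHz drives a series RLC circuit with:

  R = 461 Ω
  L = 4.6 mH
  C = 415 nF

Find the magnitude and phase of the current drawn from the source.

Step 1 — Angular frequency: ω = 2π·f = 2π·2020 = 1.269e+04 rad/s.
Step 2 — Component impedances:
  R: Z = R = 461 Ω
  L: Z = jωL = j·1.269e+04·0.0046 = 0 + j58.38 Ω
  C: Z = 1/(jωC) = -j/(ω·C) = 0 - j189.9 Ω
Step 3 — Series combination: Z_total = R + L + C = 461 - j131.5 Ω = 479.4∠-15.9° Ω.
Step 4 — Source phasor: V = 5.32∠-45.0° V = 3.762 - j3.762 V.
Step 5 — Ohm's law: I = V / Z_total = (3.762 - j3.762) / (461 - j131.5) = 0.009698 - j0.005394 A.
Step 6 — Convert to polar: |I| = 0.0111 A, ∠I = -29.1°.

I = 0.0111∠-29.1° A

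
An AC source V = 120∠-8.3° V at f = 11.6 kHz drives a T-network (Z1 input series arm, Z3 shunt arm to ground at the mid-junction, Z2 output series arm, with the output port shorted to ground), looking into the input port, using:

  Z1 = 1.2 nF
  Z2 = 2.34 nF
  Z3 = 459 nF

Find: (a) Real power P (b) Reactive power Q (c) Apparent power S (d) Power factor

Step 1 — Angular frequency: ω = 2π·f = 2π·1.16e+04 = 7.288e+04 rad/s.
Step 2 — Component impedances:
  Z1: Z = 1/(jωC) = -j/(ω·C) = 0 - j1.143e+04 Ω
  Z2: Z = 1/(jωC) = -j/(ω·C) = 0 - j5863 Ω
  Z3: Z = 1/(jωC) = -j/(ω·C) = 0 - j29.89 Ω
Step 3 — With the output port shorted to ground, the output series arm Z2 runs from the junction to ground; the shunt arm Z3 also runs from the junction to ground. They appear in parallel: Z3 || Z2 = 0 - j29.74 Ω.
Step 4 — Series with input arm Z1: Z_in = Z1 + (Z3 || Z2) = 0 - j1.146e+04 Ω = 1.146e+04∠-90.0° Ω.
Step 5 — Source phasor: V = 120∠-8.3° V = 118.7 - j17.32 V.
Step 6 — Current: I = V / Z = 0.001511 + j0.01036 A = 0.01047∠81.7° A.
Step 7 — Complex power: S = V·I* = 0 - j1.256 VA.
Step 8 — Real power: P = Re(S) = 0 W.
Step 9 — Reactive power: Q = Im(S) = -1.256 VAR.
Step 10 — Apparent power: |S| = 1.256 VA.
Step 11 — Power factor: PF = P/|S| = 0 (leading).

(a) P = 0 W  (b) Q = -1.256 VAR  (c) S = 1.256 VA  (d) PF = 0 (leading)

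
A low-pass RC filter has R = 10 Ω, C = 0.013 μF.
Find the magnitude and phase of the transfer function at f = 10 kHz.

Step 1 — Angular frequency: ω = 2π·1e+04 = 6.283e+04 rad/s.
Step 2 — Transfer function: H(jω) = 1/(1 + jωRC).
Step 3 — Denominator: 1 + jωRC = 1 + j·6.283e+04·10·1.3e-08 = 1 + j0.008168.
Step 4 — H = 0.9999 - j0.008168.
Step 5 — Magnitude: |H| = 1 (-0.0 dB); phase: φ = -0.5°.

|H| = 1 (-0.0 dB), φ = -0.5°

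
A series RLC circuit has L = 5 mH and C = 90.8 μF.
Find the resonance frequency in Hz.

Step 1 — Resonance condition Im(Z)=0 gives ω₀ = 1/√(LC).
Step 2 — ω₀ = 1/√(0.005·9.08e-05) = 1484 rad/s.
Step 3 — f₀ = ω₀/(2π) = 236.2 Hz.

f₀ = 236.2 Hz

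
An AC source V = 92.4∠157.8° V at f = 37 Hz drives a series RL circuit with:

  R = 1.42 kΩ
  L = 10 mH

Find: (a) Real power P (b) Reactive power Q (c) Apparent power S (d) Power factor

Step 1 — Angular frequency: ω = 2π·f = 2π·37 = 232.5 rad/s.
Step 2 — Component impedances:
  R: Z = R = 1420 Ω
  L: Z = jωL = j·232.5·0.01 = 0 + j2.325 Ω
Step 3 — Series combination: Z_total = R + L = 1420 + j2.325 Ω = 1420∠0.1° Ω.
Step 4 — Source phasor: V = 92.4∠157.8° V = -85.55 + j34.91 V.
Step 5 — Current: I = V / Z = -0.06021 + j0.02468 A = 0.06507∠157.7° A.
Step 6 — Complex power: S = V·I* = 6.012 + j0.009843 VA.
Step 7 — Real power: P = Re(S) = 6.012 W.
Step 8 — Reactive power: Q = Im(S) = 0.009843 VAR.
Step 9 — Apparent power: |S| = 6.012 VA.
Step 10 — Power factor: PF = P/|S| = 1 (lagging).

(a) P = 6.012 W  (b) Q = 0.009843 VAR  (c) S = 6.012 VA  (d) PF = 1 (lagging)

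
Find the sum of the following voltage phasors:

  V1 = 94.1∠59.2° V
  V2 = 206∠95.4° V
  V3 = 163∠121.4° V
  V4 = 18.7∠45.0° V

Step 1 — Convert each phasor to rectangular form:
  V1 = 94.1·(cos(59.2°) + j·sin(59.2°)) = 48.18 + j80.83 V
  V2 = 206·(cos(95.4°) + j·sin(95.4°)) = -19.39 + j205.1 V
  V3 = 163·(cos(121.4°) + j·sin(121.4°)) = -84.92 + j139.1 V
  V4 = 18.7·(cos(45.0°) + j·sin(45.0°)) = 13.22 + j13.22 V
Step 2 — Sum components: V_total = -42.9 + j438.3 V.
Step 3 — Convert to polar: |V_total| = 440.4 V, ∠V_total = 95.6°.

V_total = 440.4∠95.6° V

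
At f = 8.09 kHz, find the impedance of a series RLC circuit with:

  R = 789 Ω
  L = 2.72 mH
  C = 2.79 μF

Step 1 — Angular frequency: ω = 2π·f = 2π·8090 = 5.083e+04 rad/s.
Step 2 — Component impedances:
  R: Z = R = 789 Ω
  L: Z = jωL = j·5.083e+04·0.00272 = 0 + j138.3 Ω
  C: Z = 1/(jωC) = -j/(ω·C) = 0 - j7.051 Ω
Step 3 — Series combination: Z_total = R + L + C = 789 + j131.2 Ω = 799.8∠9.4° Ω.

Z = 789 + j131.2 Ω = 799.8∠9.4° Ω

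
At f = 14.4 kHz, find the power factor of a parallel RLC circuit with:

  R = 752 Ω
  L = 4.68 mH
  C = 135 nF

Step 1 — Angular frequency: ω = 2π·f = 2π·1.44e+04 = 9.048e+04 rad/s.
Step 2 — Component impedances:
  R: Z = R = 752 Ω
  L: Z = jωL = j·9.048e+04·0.00468 = 0 + j423.4 Ω
  C: Z = 1/(jωC) = -j/(ω·C) = 0 - j81.87 Ω
Step 3 — Parallel combination: 1/Z_total = 1/R + 1/L + 1/C; Z_total = 13.45 - j99.68 Ω = 100.6∠-82.3° Ω.
Step 4 — Power factor: PF = cos(φ) = Re(Z)/|Z| = 13.453/100.58 = 0.1338.
Step 5 — Type: Im(Z) = -99.68 ⇒ leading (phase φ = -82.3°).

PF = 0.1338 (leading, φ = -82.3°)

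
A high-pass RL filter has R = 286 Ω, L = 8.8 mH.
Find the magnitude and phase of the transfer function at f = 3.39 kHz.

Step 1 — Angular frequency: ω = 2π·3390 = 2.13e+04 rad/s.
Step 2 — Transfer function: H(jω) = jωL/(R + jωL).
Step 3 — Numerator jωL = j·187.4; denominator R + jωL = 286 + j187.4.
Step 4 — H = 0.3005 + j0.4585.
Step 5 — Magnitude: |H| = 0.5482 (-5.2 dB); phase: φ = 56.8°.

|H| = 0.5482 (-5.2 dB), φ = 56.8°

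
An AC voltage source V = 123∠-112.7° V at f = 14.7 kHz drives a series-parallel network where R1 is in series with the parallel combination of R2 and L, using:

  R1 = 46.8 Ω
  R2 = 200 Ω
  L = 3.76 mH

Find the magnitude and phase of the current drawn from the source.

Step 1 — Angular frequency: ω = 2π·f = 2π·1.47e+04 = 9.236e+04 rad/s.
Step 2 — Component impedances:
  R1: Z = R = 46.8 Ω
  R2: Z = R = 200 Ω
  L: Z = jωL = j·9.236e+04·0.00376 = 0 + j347.3 Ω
Step 3 — Parallel branch: R2 || L = 1/(1/R2 + 1/L) = 150.2 + j86.49 Ω.
Step 4 — Series with R1: Z_total = R1 + (R2 || L) = 197 + j86.49 Ω = 215.1∠23.7° Ω.
Step 5 — Source phasor: V = 123∠-112.7° V = -47.47 - j113.5 V.
Step 6 — Ohm's law: I = V / Z_total = (-47.47 - j113.5) / (197 + j86.49) = -0.4141 - j0.3942 A.
Step 7 — Convert to polar: |I| = 0.5717 A, ∠I = -136.4°.

I = 0.5717∠-136.4° A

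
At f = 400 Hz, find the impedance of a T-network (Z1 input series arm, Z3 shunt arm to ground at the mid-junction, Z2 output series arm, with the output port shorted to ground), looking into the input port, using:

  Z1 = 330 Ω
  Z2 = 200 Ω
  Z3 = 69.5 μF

Step 1 — Angular frequency: ω = 2π·f = 2π·400 = 2513 rad/s.
Step 2 — Component impedances:
  Z1: Z = R = 330 Ω
  Z2: Z = R = 200 Ω
  Z3: Z = 1/(jωC) = -j/(ω·C) = 0 - j5.725 Ω
Step 3 — With the output port shorted to ground, the output series arm Z2 runs from the junction to ground; the shunt arm Z3 also runs from the junction to ground. They appear in parallel: Z3 || Z2 = 0.1637 - j5.72 Ω.
Step 4 — Series with input arm Z1: Z_in = Z1 + (Z3 || Z2) = 330.2 - j5.72 Ω = 330.2∠-1.0° Ω.

Z = 330.2 - j5.72 Ω = 330.2∠-1.0° Ω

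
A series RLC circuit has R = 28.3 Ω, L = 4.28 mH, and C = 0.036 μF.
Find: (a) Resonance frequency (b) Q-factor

Step 1 — Resonance condition Im(Z)=0 gives ω₀ = 1/√(LC).
Step 2 — ω₀ = 1/√(0.00428·3.6e-08) = 8.056e+04 rad/s.
Step 3 — f₀ = ω₀/(2π) = 1.282e+04 Hz.
Step 4 — Series Q: Q = ω₀L/R = 8.056e+04·0.00428/28.3 = 12.18.

(a) f₀ = 1.282e+04 Hz  (b) Q = 12.18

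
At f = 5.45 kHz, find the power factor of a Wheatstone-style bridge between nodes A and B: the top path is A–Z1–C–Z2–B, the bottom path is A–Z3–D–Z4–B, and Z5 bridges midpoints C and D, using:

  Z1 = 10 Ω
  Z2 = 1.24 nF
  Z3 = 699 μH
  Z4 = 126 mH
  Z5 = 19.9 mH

Step 1 — Angular frequency: ω = 2π·f = 2π·5450 = 3.424e+04 rad/s.
Step 2 — Component impedances:
  Z1: Z = R = 10 Ω
  Z2: Z = 1/(jωC) = -j/(ω·C) = 0 - j2.355e+04 Ω
  Z3: Z = jωL = j·3.424e+04·0.000699 = 0 + j23.94 Ω
  Z4: Z = jωL = j·3.424e+04·0.126 = 0 + j4315 Ω
  Z5: Z = jωL = j·3.424e+04·0.0199 = 0 + j681.4 Ω
Step 3 — Bridge requires nodal analysis (the Z5 bridge couples midpoints C and D, so the two paths cannot be reduced to a simple series/parallel combination). Setting node B to ground and injecting 1 A at node A, the 3-node admittance system at A, C, D solves to V_A = Z_AB = 0.3392 + j5317 Ω = 5317∠90.0° Ω.
Step 4 — Power factor: PF = cos(φ) = Re(Z)/|Z| = 0.33916/5317.2 = 6.379e-05.
Step 5 — Type: Im(Z) = 5317 ⇒ lagging (phase φ = 90.0°).

PF = 6.379e-05 (lagging, φ = 90.0°)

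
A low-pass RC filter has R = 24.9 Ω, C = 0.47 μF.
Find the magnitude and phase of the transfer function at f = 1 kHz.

Step 1 — Angular frequency: ω = 2π·1000 = 6283 rad/s.
Step 2 — Transfer function: H(jω) = 1/(1 + jωRC).
Step 3 — Denominator: 1 + jωRC = 1 + j·6283·24.9·4.7e-07 = 1 + j0.07353.
Step 4 — H = 0.9946 - j0.07314.
Step 5 — Magnitude: |H| = 0.9973 (-0.0 dB); phase: φ = -4.2°.

|H| = 0.9973 (-0.0 dB), φ = -4.2°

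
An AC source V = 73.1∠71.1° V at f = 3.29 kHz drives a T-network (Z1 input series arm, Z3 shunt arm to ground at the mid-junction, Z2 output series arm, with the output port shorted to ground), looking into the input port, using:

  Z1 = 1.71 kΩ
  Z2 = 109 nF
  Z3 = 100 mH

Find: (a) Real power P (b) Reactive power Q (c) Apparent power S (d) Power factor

Step 1 — Angular frequency: ω = 2π·f = 2π·3290 = 2.067e+04 rad/s.
Step 2 — Component impedances:
  Z1: Z = R = 1710 Ω
  Z2: Z = 1/(jωC) = -j/(ω·C) = 0 - j443.8 Ω
  Z3: Z = jωL = j·2.067e+04·0.1 = 0 + j2067 Ω
Step 3 — With the output port shorted to ground, the output series arm Z2 runs from the junction to ground; the shunt arm Z3 also runs from the junction to ground. They appear in parallel: Z3 || Z2 = 0 - j565.1 Ω.
Step 4 — Series with input arm Z1: Z_in = Z1 + (Z3 || Z2) = 1710 - j565.1 Ω = 1801∠-18.3° Ω.
Step 5 — Source phasor: V = 73.1∠71.1° V = 23.68 + j69.16 V.
Step 6 — Current: I = V / Z = 0.0004333 + j0.04059 A = 0.04059∠89.4° A.
Step 7 — Complex power: S = V·I* = 2.817 - j0.9311 VA.
Step 8 — Real power: P = Re(S) = 2.817 W.
Step 9 — Reactive power: Q = Im(S) = -0.9311 VAR.
Step 10 — Apparent power: |S| = 2.967 VA.
Step 11 — Power factor: PF = P/|S| = 0.9495 (leading).

(a) P = 2.817 W  (b) Q = -0.9311 VAR  (c) S = 2.967 VA  (d) PF = 0.9495 (leading)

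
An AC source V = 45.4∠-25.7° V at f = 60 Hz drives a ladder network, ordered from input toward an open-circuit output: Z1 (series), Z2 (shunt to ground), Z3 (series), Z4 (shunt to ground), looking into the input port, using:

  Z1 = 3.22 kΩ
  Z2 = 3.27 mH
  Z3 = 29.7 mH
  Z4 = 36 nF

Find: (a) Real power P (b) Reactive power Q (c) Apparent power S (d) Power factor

Step 1 — Angular frequency: ω = 2π·f = 2π·60 = 377 rad/s.
Step 2 — Component impedances:
  Z1: Z = R = 3220 Ω
  Z2: Z = jωL = j·377·0.00327 = 0 + j1.233 Ω
  Z3: Z = jωL = j·377·0.0297 = 0 + j11.2 Ω
  Z4: Z = 1/(jωC) = -j/(ω·C) = 0 - j7.368e+04 Ω
Step 3 — Ladder network (open output): work backward from the far end, alternating series and parallel combinations. Z_in = 3220 + j1.233 Ω = 3220∠0.0° Ω.
Step 4 — Source phasor: V = 45.4∠-25.7° V = 40.91 - j19.69 V.
Step 5 — Current: I = V / Z = 0.0127 - j0.006119 A = 0.0141∠-25.7° A.
Step 6 — Complex power: S = V·I* = 0.6401 + j0.0002451 VA.
Step 7 — Real power: P = Re(S) = 0.6401 W.
Step 8 — Reactive power: Q = Im(S) = 0.0002451 VAR.
Step 9 — Apparent power: |S| = 0.6401 VA.
Step 10 — Power factor: PF = P/|S| = 1 (lagging).

(a) P = 0.6401 W  (b) Q = 0.0002451 VAR  (c) S = 0.6401 VA  (d) PF = 1 (lagging)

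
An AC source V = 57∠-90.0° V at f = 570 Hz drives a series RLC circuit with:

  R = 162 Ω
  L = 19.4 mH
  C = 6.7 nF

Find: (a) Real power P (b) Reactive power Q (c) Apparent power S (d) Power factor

Step 1 — Angular frequency: ω = 2π·f = 2π·570 = 3581 rad/s.
Step 2 — Component impedances:
  R: Z = R = 162 Ω
  L: Z = jωL = j·3581·0.0194 = 0 + j69.48 Ω
  C: Z = 1/(jωC) = -j/(ω·C) = 0 - j4.167e+04 Ω
Step 3 — Series combination: Z_total = R + L + C = 162 - j4.161e+04 Ω = 4.161e+04∠-89.8° Ω.
Step 4 — Source phasor: V = 57∠-90.0° V = 0 - j57 V.
Step 5 — Current: I = V / Z = 0.00137 - j5.334e-06 A = 0.00137∠-0.2° A.
Step 6 — Complex power: S = V·I* = 0.0003041 - j0.07809 VA.
Step 7 — Real power: P = Re(S) = 0.0003041 W.
Step 8 — Reactive power: Q = Im(S) = -0.07809 VAR.
Step 9 — Apparent power: |S| = 0.07809 VA.
Step 10 — Power factor: PF = P/|S| = 0.003894 (leading).

(a) P = 0.0003041 W  (b) Q = -0.07809 VAR  (c) S = 0.07809 VA  (d) PF = 0.003894 (leading)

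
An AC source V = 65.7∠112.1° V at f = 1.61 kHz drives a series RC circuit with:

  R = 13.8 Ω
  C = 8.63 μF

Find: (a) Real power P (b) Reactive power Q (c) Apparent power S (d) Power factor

Step 1 — Angular frequency: ω = 2π·f = 2π·1610 = 1.012e+04 rad/s.
Step 2 — Component impedances:
  R: Z = R = 13.8 Ω
  C: Z = 1/(jωC) = -j/(ω·C) = 0 - j11.45 Ω
Step 3 — Series combination: Z_total = R + C = 13.8 - j11.45 Ω = 17.93∠-39.7° Ω.
Step 4 — Source phasor: V = 65.7∠112.1° V = -24.72 + j60.87 V.
Step 5 — Current: I = V / Z = -3.228 + j1.731 A = 3.663∠151.8° A.
Step 6 — Complex power: S = V·I* = 185.2 - j153.7 VA.
Step 7 — Real power: P = Re(S) = 185.2 W.
Step 8 — Reactive power: Q = Im(S) = -153.7 VAR.
Step 9 — Apparent power: |S| = 240.7 VA.
Step 10 — Power factor: PF = P/|S| = 0.7695 (leading).

(a) P = 185.2 W  (b) Q = -153.7 VAR  (c) S = 240.7 VA  (d) PF = 0.7695 (leading)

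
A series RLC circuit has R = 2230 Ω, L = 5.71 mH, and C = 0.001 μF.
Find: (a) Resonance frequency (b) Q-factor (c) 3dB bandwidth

Step 1 — Resonance: ω₀ = 1/√(LC) = 1/√(0.00571·1e-09) = 4.185e+05 rad/s.
Step 2 — f₀ = ω₀/(2π) = 6.66e+04 Hz.
Step 3 — Series Q: Q = ω₀L/R = 4.185e+05·0.00571/2230 = 1.072.
Step 4 — Bandwidth: Δω = ω₀/Q = 3.905e+05 rad/s; BW = Δω/(2π) = 6.216e+04 Hz.

(a) f₀ = 6.66e+04 Hz  (b) Q = 1.072  (c) BW = 6.216e+04 Hz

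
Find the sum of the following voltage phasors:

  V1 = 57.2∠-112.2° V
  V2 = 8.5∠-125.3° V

Step 1 — Convert each phasor to rectangular form:
  V1 = 57.2·(cos(-112.2°) + j·sin(-112.2°)) = -21.61 - j52.96 V
  V2 = 8.5·(cos(-125.3°) + j·sin(-125.3°)) = -4.912 - j6.937 V
Step 2 — Sum components: V_total = -26.52 - j59.9 V.
Step 3 — Convert to polar: |V_total| = 65.51 V, ∠V_total = -113.9°.

V_total = 65.51∠-113.9° V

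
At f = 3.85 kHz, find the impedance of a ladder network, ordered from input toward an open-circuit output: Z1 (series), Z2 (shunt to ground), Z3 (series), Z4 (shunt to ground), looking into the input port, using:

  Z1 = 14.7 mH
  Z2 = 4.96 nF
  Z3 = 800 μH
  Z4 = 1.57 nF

Step 1 — Angular frequency: ω = 2π·f = 2π·3850 = 2.419e+04 rad/s.
Step 2 — Component impedances:
  Z1: Z = jωL = j·2.419e+04·0.0147 = 0 + j355.6 Ω
  Z2: Z = 1/(jωC) = -j/(ω·C) = 0 - j8334 Ω
  Z3: Z = jωL = j·2.419e+04·0.0008 = 0 + j19.35 Ω
  Z4: Z = 1/(jωC) = -j/(ω·C) = 0 - j2.633e+04 Ω
Step 3 — Ladder network (open output): work backward from the far end, alternating series and parallel combinations. Z_in = 0 - j5974 Ω = 5974∠-90.0° Ω.

Z = 0 - j5974 Ω = 5974∠-90.0° Ω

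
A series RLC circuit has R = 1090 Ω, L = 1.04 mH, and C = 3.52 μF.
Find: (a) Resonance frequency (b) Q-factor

Step 1 — Resonance condition Im(Z)=0 gives ω₀ = 1/√(LC).
Step 2 — ω₀ = 1/√(0.00104·3.52e-06) = 1.653e+04 rad/s.
Step 3 — f₀ = ω₀/(2π) = 2630 Hz.
Step 4 — Series Q: Q = ω₀L/R = 1.653e+04·0.00104/1090 = 0.01577.

(a) f₀ = 2630 Hz  (b) Q = 0.01577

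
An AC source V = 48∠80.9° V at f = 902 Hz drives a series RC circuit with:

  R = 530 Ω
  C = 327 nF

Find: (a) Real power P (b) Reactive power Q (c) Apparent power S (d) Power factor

Step 1 — Angular frequency: ω = 2π·f = 2π·902 = 5667 rad/s.
Step 2 — Component impedances:
  R: Z = R = 530 Ω
  C: Z = 1/(jωC) = -j/(ω·C) = 0 - j539.6 Ω
Step 3 — Series combination: Z_total = R + C = 530 - j539.6 Ω = 756.3∠-45.5° Ω.
Step 4 — Source phasor: V = 48∠80.9° V = 7.592 + j47.4 V.
Step 5 — Current: I = V / Z = -0.03767 + j0.05107 A = 0.06346∠126.4° A.
Step 6 — Complex power: S = V·I* = 2.135 - j2.173 VA.
Step 7 — Real power: P = Re(S) = 2.135 W.
Step 8 — Reactive power: Q = Im(S) = -2.173 VAR.
Step 9 — Apparent power: |S| = 3.046 VA.
Step 10 — Power factor: PF = P/|S| = 0.7007 (leading).

(a) P = 2.135 W  (b) Q = -2.173 VAR  (c) S = 3.046 VA  (d) PF = 0.7007 (leading)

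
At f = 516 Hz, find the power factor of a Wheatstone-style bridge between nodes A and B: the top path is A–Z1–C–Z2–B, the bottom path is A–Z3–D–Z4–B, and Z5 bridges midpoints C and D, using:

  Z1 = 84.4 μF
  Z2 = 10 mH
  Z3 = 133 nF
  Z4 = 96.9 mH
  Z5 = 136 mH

Step 1 — Angular frequency: ω = 2π·f = 2π·516 = 3242 rad/s.
Step 2 — Component impedances:
  Z1: Z = 1/(jωC) = -j/(ω·C) = 0 - j3.655 Ω
  Z2: Z = jωL = j·3242·0.01 = 0 + j32.42 Ω
  Z3: Z = 1/(jωC) = -j/(ω·C) = 0 - j2319 Ω
  Z4: Z = jωL = j·3242·0.0969 = 0 + j314.2 Ω
  Z5: Z = jωL = j·3242·0.136 = 0 + j440.9 Ω
Step 3 — Bridge requires nodal analysis (the Z5 bridge couples midpoints C and D, so the two paths cannot be reduced to a simple series/parallel combination). Setting node B to ground and injecting 1 A at node A, the 3-node admittance system at A, C, D solves to V_A = Z_AB = 0 + j27.53 Ω = 27.53∠90.0° Ω.
Step 4 — Power factor: PF = cos(φ) = Re(Z)/|Z| = 0/27.53 = 0.
Step 5 — Type: Im(Z) = 27.53 ⇒ lagging (phase φ = 90.0°).

PF = 0 (lagging, φ = 90.0°)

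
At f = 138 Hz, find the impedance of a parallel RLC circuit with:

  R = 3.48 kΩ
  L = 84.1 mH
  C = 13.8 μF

Step 1 — Angular frequency: ω = 2π·f = 2π·138 = 867.1 rad/s.
Step 2 — Component impedances:
  R: Z = R = 3480 Ω
  L: Z = jωL = j·867.1·0.0841 = 0 + j72.92 Ω
  C: Z = 1/(jωC) = -j/(ω·C) = 0 - j83.57 Ω
Step 3 — Parallel combination: 1/Z_total = 1/R + 1/L + 1/C; Z_total = 91.6 + j557.1 Ω = 564.6∠80.7° Ω.

Z = 91.6 + j557.1 Ω = 564.6∠80.7° Ω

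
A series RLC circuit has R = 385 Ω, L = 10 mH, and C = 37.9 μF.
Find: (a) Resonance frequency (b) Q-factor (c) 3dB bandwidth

Step 1 — Resonance condition Im(Z)=0 gives ω₀ = 1/√(LC).
Step 2 — ω₀ = 1/√(0.01·3.79e-05) = 1624 rad/s.
Step 3 — f₀ = ω₀/(2π) = 258.5 Hz.
Step 4 — Series Q: Q = ω₀L/R = 1624·0.01/385 = 0.04219.
Step 5 — 3dB bandwidth: Δω = ω₀/Q = 3.85e+04 rad/s; BW = Δω/(2π) = 6127 Hz.

(a) f₀ = 258.5 Hz  (b) Q = 0.04219  (c) BW = 6127 Hz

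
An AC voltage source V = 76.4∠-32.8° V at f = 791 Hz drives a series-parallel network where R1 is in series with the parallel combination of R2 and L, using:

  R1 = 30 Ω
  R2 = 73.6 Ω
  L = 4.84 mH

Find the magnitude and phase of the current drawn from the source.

Step 1 — Angular frequency: ω = 2π·f = 2π·791 = 4970 rad/s.
Step 2 — Component impedances:
  R1: Z = R = 30 Ω
  R2: Z = R = 73.6 Ω
  L: Z = jωL = j·4970·0.00484 = 0 + j24.05 Ω
Step 3 — Parallel branch: R2 || L = 1/(1/R2 + 1/L) = 7.103 + j21.73 Ω.
Step 4 — Series with R1: Z_total = R1 + (R2 || L) = 37.1 + j21.73 Ω = 43∠30.4° Ω.
Step 5 — Source phasor: V = 76.4∠-32.8° V = 64.22 - j41.39 V.
Step 6 — Ohm's law: I = V / Z_total = (64.22 - j41.39) / (37.1 + j21.73) = 0.8022 - j1.585 A.
Step 7 — Convert to polar: |I| = 1.777 A, ∠I = -63.2°.

I = 1.777∠-63.2° A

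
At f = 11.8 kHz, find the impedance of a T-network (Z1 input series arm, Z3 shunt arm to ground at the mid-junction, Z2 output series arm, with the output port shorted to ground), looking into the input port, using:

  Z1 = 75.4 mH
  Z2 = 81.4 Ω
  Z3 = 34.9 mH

Step 1 — Angular frequency: ω = 2π·f = 2π·1.18e+04 = 7.414e+04 rad/s.
Step 2 — Component impedances:
  Z1: Z = jωL = j·7.414e+04·0.0754 = 0 + j5590 Ω
  Z2: Z = R = 81.4 Ω
  Z3: Z = jωL = j·7.414e+04·0.0349 = 0 + j2588 Ω
Step 3 — With the output port shorted to ground, the output series arm Z2 runs from the junction to ground; the shunt arm Z3 also runs from the junction to ground. They appear in parallel: Z3 || Z2 = 81.32 + j2.558 Ω.
Step 4 — Series with input arm Z1: Z_in = Z1 + (Z3 || Z2) = 81.32 + j5593 Ω = 5593∠89.2° Ω.

Z = 81.32 + j5593 Ω = 5593∠89.2° Ω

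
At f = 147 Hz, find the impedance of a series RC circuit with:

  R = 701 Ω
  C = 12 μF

Step 1 — Angular frequency: ω = 2π·f = 2π·147 = 923.6 rad/s.
Step 2 — Component impedances:
  R: Z = R = 701 Ω
  C: Z = 1/(jωC) = -j/(ω·C) = 0 - j90.22 Ω
Step 3 — Series combination: Z_total = R + C = 701 - j90.22 Ω = 706.8∠-7.3° Ω.

Z = 701 - j90.22 Ω = 706.8∠-7.3° Ω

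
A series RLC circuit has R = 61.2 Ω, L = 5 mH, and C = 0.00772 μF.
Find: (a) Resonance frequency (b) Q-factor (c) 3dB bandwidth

Step 1 — Resonance condition Im(Z)=0 gives ω₀ = 1/√(LC).
Step 2 — ω₀ = 1/√(0.005·7.72e-09) = 1.61e+05 rad/s.
Step 3 — f₀ = ω₀/(2π) = 2.562e+04 Hz.
Step 4 — Series Q: Q = ω₀L/R = 1.61e+05·0.005/61.2 = 13.15.
Step 5 — 3dB bandwidth: Δω = ω₀/Q = 1.224e+04 rad/s; BW = Δω/(2π) = 1948 Hz.

(a) f₀ = 2.562e+04 Hz  (b) Q = 13.15  (c) BW = 1948 Hz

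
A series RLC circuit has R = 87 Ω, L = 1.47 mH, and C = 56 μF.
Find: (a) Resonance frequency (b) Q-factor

Step 1 — Resonance condition Im(Z)=0 gives ω₀ = 1/√(LC).
Step 2 — ω₀ = 1/√(0.00147·5.6e-05) = 3485 rad/s.
Step 3 — f₀ = ω₀/(2π) = 554.7 Hz.
Step 4 — Series Q: Q = ω₀L/R = 3485·0.00147/87 = 0.05889.

(a) f₀ = 554.7 Hz  (b) Q = 0.05889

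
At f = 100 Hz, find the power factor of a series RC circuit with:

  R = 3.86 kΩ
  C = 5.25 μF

Step 1 — Angular frequency: ω = 2π·f = 2π·100 = 628.3 rad/s.
Step 2 — Component impedances:
  R: Z = R = 3860 Ω
  C: Z = 1/(jωC) = -j/(ω·C) = 0 - j303.2 Ω
Step 3 — Series combination: Z_total = R + C = 3860 - j303.2 Ω = 3872∠-4.5° Ω.
Step 4 — Power factor: PF = cos(φ) = Re(Z)/|Z| = 3860/3872 = 0.9969.
Step 5 — Type: Im(Z) = -303.2 ⇒ leading (phase φ = -4.5°).

PF = 0.9969 (leading, φ = -4.5°)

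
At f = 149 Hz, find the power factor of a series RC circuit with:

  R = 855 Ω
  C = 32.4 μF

Step 1 — Angular frequency: ω = 2π·f = 2π·149 = 936.2 rad/s.
Step 2 — Component impedances:
  R: Z = R = 855 Ω
  C: Z = 1/(jωC) = -j/(ω·C) = 0 - j32.97 Ω
Step 3 — Series combination: Z_total = R + C = 855 - j32.97 Ω = 855.6∠-2.2° Ω.
Step 4 — Power factor: PF = cos(φ) = Re(Z)/|Z| = 855/855.6 = 0.9993.
Step 5 — Type: Im(Z) = -32.97 ⇒ leading (phase φ = -2.2°).

PF = 0.9993 (leading, φ = -2.2°)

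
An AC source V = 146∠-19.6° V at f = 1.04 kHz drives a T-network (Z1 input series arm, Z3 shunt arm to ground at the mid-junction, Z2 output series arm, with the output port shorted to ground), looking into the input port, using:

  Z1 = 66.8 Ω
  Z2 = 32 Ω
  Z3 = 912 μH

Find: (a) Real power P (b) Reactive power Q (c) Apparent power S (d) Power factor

Step 1 — Angular frequency: ω = 2π·f = 2π·1040 = 6535 rad/s.
Step 2 — Component impedances:
  Z1: Z = R = 66.8 Ω
  Z2: Z = R = 32 Ω
  Z3: Z = jωL = j·6535·0.000912 = 0 + j5.959 Ω
Step 3 — With the output port shorted to ground, the output series arm Z2 runs from the junction to ground; the shunt arm Z3 also runs from the junction to ground. They appear in parallel: Z3 || Z2 = 1.073 + j5.76 Ω.
Step 4 — Series with input arm Z1: Z_in = Z1 + (Z3 || Z2) = 67.87 + j5.76 Ω = 68.12∠4.9° Ω.
Step 5 — Source phasor: V = 146∠-19.6° V = 137.5 - j48.98 V.
Step 6 — Current: I = V / Z = 1.951 - j0.8872 A = 2.143∠-24.5° A.
Step 7 — Complex power: S = V·I* = 311.8 + j26.46 VA.
Step 8 — Real power: P = Re(S) = 311.8 W.
Step 9 — Reactive power: Q = Im(S) = 26.46 VAR.
Step 10 — Apparent power: |S| = 312.9 VA.
Step 11 — Power factor: PF = P/|S| = 0.9964 (lagging).

(a) P = 311.8 W  (b) Q = 26.46 VAR  (c) S = 312.9 VA  (d) PF = 0.9964 (lagging)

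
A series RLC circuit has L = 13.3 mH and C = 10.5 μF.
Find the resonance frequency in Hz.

Step 1 — Resonance condition Im(Z)=0 gives ω₀ = 1/√(LC).
Step 2 — ω₀ = 1/√(0.0133·1.05e-05) = 2676 rad/s.
Step 3 — f₀ = ω₀/(2π) = 425.9 Hz.

f₀ = 425.9 Hz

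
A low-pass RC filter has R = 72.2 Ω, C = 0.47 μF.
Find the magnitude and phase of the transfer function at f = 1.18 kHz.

Step 1 — Angular frequency: ω = 2π·1180 = 7414 rad/s.
Step 2 — Transfer function: H(jω) = 1/(1 + jωRC).
Step 3 — Denominator: 1 + jωRC = 1 + j·7414·72.2·4.7e-07 = 1 + j0.2516.
Step 4 — H = 0.9405 - j0.2366.
Step 5 — Magnitude: |H| = 0.9698 (-0.3 dB); phase: φ = -14.1°.

|H| = 0.9698 (-0.3 dB), φ = -14.1°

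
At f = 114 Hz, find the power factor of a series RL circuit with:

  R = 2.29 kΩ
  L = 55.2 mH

Step 1 — Angular frequency: ω = 2π·f = 2π·114 = 716.3 rad/s.
Step 2 — Component impedances:
  R: Z = R = 2290 Ω
  L: Z = jωL = j·716.3·0.0552 = 0 + j39.54 Ω
Step 3 — Series combination: Z_total = R + L = 2290 + j39.54 Ω = 2290∠1.0° Ω.
Step 4 — Power factor: PF = cos(φ) = Re(Z)/|Z| = 2290/2290.3 = 0.9999.
Step 5 — Type: Im(Z) = 39.54 ⇒ lagging (phase φ = 1.0°).

PF = 0.9999 (lagging, φ = 1.0°)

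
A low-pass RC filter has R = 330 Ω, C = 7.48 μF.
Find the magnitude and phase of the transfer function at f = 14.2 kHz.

Step 1 — Angular frequency: ω = 2π·1.42e+04 = 8.922e+04 rad/s.
Step 2 — Transfer function: H(jω) = 1/(1 + jωRC).
Step 3 — Denominator: 1 + jωRC = 1 + j·8.922e+04·330·7.48e-06 = 1 + j220.2.
Step 4 — H = 2.062e-05 - j0.004541.
Step 5 — Magnitude: |H| = 0.004541 (-46.9 dB); phase: φ = -89.7°.

|H| = 0.004541 (-46.9 dB), φ = -89.7°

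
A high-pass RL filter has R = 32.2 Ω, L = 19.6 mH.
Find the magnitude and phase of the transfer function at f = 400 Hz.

Step 1 — Angular frequency: ω = 2π·400 = 2513 rad/s.
Step 2 — Transfer function: H(jω) = jωL/(R + jωL).
Step 3 — Numerator jωL = j·49.26; denominator R + jωL = 32.2 + j49.26.
Step 4 — H = 0.7006 + j0.458.
Step 5 — Magnitude: |H| = 0.837 (-1.5 dB); phase: φ = 33.2°.

|H| = 0.837 (-1.5 dB), φ = 33.2°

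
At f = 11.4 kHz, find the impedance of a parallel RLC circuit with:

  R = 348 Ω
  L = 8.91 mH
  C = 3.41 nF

Step 1 — Angular frequency: ω = 2π·f = 2π·1.14e+04 = 7.163e+04 rad/s.
Step 2 — Component impedances:
  R: Z = R = 348 Ω
  L: Z = jωL = j·7.163e+04·0.00891 = 0 + j638.2 Ω
  C: Z = 1/(jωC) = -j/(ω·C) = 0 - j4094 Ω
Step 3 — Parallel combination: 1/Z_total = 1/R + 1/L + 1/C; Z_total = 287.2 + j132.2 Ω = 316.1∠24.7° Ω.

Z = 287.2 + j132.2 Ω = 316.1∠24.7° Ω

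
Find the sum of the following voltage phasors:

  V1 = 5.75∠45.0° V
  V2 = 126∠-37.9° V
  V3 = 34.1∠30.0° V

Step 1 — Convert each phasor to rectangular form:
  V1 = 5.75·(cos(45.0°) + j·sin(45.0°)) = 4.066 + j4.066 V
  V2 = 126·(cos(-37.9°) + j·sin(-37.9°)) = 99.42 - j77.4 V
  V3 = 34.1·(cos(30.0°) + j·sin(30.0°)) = 29.53 + j17.05 V
Step 2 — Sum components: V_total = 133 - j56.28 V.
Step 3 — Convert to polar: |V_total| = 144.4 V, ∠V_total = -22.9°.

V_total = 144.4∠-22.9° V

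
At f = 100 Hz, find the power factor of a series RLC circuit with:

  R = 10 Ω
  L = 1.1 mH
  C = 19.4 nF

Step 1 — Angular frequency: ω = 2π·f = 2π·100 = 628.3 rad/s.
Step 2 — Component impedances:
  R: Z = R = 10 Ω
  L: Z = jωL = j·628.3·0.0011 = 0 + j0.6912 Ω
  C: Z = 1/(jωC) = -j/(ω·C) = 0 - j8.204e+04 Ω
Step 3 — Series combination: Z_total = R + L + C = 10 - j8.204e+04 Ω = 8.204e+04∠-90.0° Ω.
Step 4 — Power factor: PF = cos(φ) = Re(Z)/|Z| = 10/8.204e+04 = 0.0001219.
Step 5 — Type: Im(Z) = -8.204e+04 ⇒ leading (phase φ = -90.0°).

PF = 0.0001219 (leading, φ = -90.0°)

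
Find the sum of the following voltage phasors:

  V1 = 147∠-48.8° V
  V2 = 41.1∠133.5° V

Step 1 — Convert each phasor to rectangular form:
  V1 = 147·(cos(-48.8°) + j·sin(-48.8°)) = 96.83 - j110.6 V
  V2 = 41.1·(cos(133.5°) + j·sin(133.5°)) = -28.29 + j29.81 V
Step 2 — Sum components: V_total = 68.54 - j80.79 V.
Step 3 — Convert to polar: |V_total| = 105.9 V, ∠V_total = -49.7°.

V_total = 105.9∠-49.7° V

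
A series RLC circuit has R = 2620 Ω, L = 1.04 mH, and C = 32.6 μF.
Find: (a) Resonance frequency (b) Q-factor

Step 1 — Resonance condition Im(Z)=0 gives ω₀ = 1/√(LC).
Step 2 — ω₀ = 1/√(0.00104·3.26e-05) = 5431 rad/s.
Step 3 — f₀ = ω₀/(2π) = 864.4 Hz.
Step 4 — Series Q: Q = ω₀L/R = 5431·0.00104/2620 = 0.002156.

(a) f₀ = 864.4 Hz  (b) Q = 0.002156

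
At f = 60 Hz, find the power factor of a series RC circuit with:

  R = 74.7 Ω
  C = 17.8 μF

Step 1 — Angular frequency: ω = 2π·f = 2π·60 = 377 rad/s.
Step 2 — Component impedances:
  R: Z = R = 74.7 Ω
  C: Z = 1/(jωC) = -j/(ω·C) = 0 - j149 Ω
Step 3 — Series combination: Z_total = R + C = 74.7 - j149 Ω = 166.7∠-63.4° Ω.
Step 4 — Power factor: PF = cos(φ) = Re(Z)/|Z| = 74.7/166.7 = 0.4481.
Step 5 — Type: Im(Z) = -149 ⇒ leading (phase φ = -63.4°).

PF = 0.4481 (leading, φ = -63.4°)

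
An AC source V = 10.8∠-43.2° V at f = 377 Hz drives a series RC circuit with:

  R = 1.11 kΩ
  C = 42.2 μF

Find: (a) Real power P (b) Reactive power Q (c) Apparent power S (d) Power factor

Step 1 — Angular frequency: ω = 2π·f = 2π·377 = 2369 rad/s.
Step 2 — Component impedances:
  R: Z = R = 1110 Ω
  C: Z = 1/(jωC) = -j/(ω·C) = 0 - j10 Ω
Step 3 — Series combination: Z_total = R + C = 1110 - j10 Ω = 1110∠-0.5° Ω.
Step 4 — Source phasor: V = 10.8∠-43.2° V = 7.873 - j7.393 V.
Step 5 — Current: I = V / Z = 0.007152 - j0.006596 A = 0.009729∠-42.7° A.
Step 6 — Complex power: S = V·I* = 0.1051 - j0.000947 VA.
Step 7 — Real power: P = Re(S) = 0.1051 W.
Step 8 — Reactive power: Q = Im(S) = -0.000947 VAR.
Step 9 — Apparent power: |S| = 0.1051 VA.
Step 10 — Power factor: PF = P/|S| = 1 (leading).

(a) P = 0.1051 W  (b) Q = -0.000947 VAR  (c) S = 0.1051 VA  (d) PF = 1 (leading)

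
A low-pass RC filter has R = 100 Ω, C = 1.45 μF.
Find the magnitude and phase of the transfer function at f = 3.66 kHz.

Step 1 — Angular frequency: ω = 2π·3660 = 2.3e+04 rad/s.
Step 2 — Transfer function: H(jω) = 1/(1 + jωRC).
Step 3 — Denominator: 1 + jωRC = 1 + j·2.3e+04·100·1.45e-06 = 1 + j3.334.
Step 4 — H = 0.08252 - j0.2751.
Step 5 — Magnitude: |H| = 0.2873 (-10.8 dB); phase: φ = -73.3°.

|H| = 0.2873 (-10.8 dB), φ = -73.3°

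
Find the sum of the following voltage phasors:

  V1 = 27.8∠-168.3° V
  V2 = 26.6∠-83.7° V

Step 1 — Convert each phasor to rectangular form:
  V1 = 27.8·(cos(-168.3°) + j·sin(-168.3°)) = -27.22 - j5.637 V
  V2 = 26.6·(cos(-83.7°) + j·sin(-83.7°)) = 2.919 - j26.44 V
Step 2 — Sum components: V_total = -24.3 - j32.08 V.
Step 3 — Convert to polar: |V_total| = 40.24 V, ∠V_total = -127.1°.

V_total = 40.24∠-127.1° V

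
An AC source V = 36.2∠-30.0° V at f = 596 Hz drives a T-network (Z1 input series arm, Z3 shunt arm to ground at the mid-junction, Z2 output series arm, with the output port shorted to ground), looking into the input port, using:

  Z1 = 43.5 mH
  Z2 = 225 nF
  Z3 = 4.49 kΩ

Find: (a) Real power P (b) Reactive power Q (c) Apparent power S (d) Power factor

Step 1 — Angular frequency: ω = 2π·f = 2π·596 = 3745 rad/s.
Step 2 — Component impedances:
  Z1: Z = jωL = j·3745·0.0435 = 0 + j162.9 Ω
  Z2: Z = 1/(jωC) = -j/(ω·C) = 0 - j1187 Ω
  Z3: Z = R = 4490 Ω
Step 3 — With the output port shorted to ground, the output series arm Z2 runs from the junction to ground; the shunt arm Z3 also runs from the junction to ground. They appear in parallel: Z3 || Z2 = 293.2 - j1109 Ω.
Step 4 — Series with input arm Z1: Z_in = Z1 + (Z3 || Z2) = 293.2 - j946.4 Ω = 990.8∠-72.8° Ω.
Step 5 — Source phasor: V = 36.2∠-30.0° V = 31.35 - j18.1 V.
Step 6 — Current: I = V / Z = 0.02681 + j0.02482 A = 0.03654∠42.8° A.
Step 7 — Complex power: S = V·I* = 0.3914 - j1.263 VA.
Step 8 — Real power: P = Re(S) = 0.3914 W.
Step 9 — Reactive power: Q = Im(S) = -1.263 VAR.
Step 10 — Apparent power: |S| = 1.323 VA.
Step 11 — Power factor: PF = P/|S| = 0.2959 (leading).

(a) P = 0.3914 W  (b) Q = -1.263 VAR  (c) S = 1.323 VA  (d) PF = 0.2959 (leading)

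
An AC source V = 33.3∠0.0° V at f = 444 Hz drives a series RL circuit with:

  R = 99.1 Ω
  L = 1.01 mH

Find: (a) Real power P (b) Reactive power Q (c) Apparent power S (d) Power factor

Step 1 — Angular frequency: ω = 2π·f = 2π·444 = 2790 rad/s.
Step 2 — Component impedances:
  R: Z = R = 99.1 Ω
  L: Z = jωL = j·2790·0.00101 = 0 + j2.818 Ω
Step 3 — Series combination: Z_total = R + L = 99.1 + j2.818 Ω = 99.14∠1.6° Ω.
Step 4 — Source phasor: V = 33.3∠0.0° V = 33.3 V.
Step 5 — Current: I = V / Z = 0.3358 - j0.009546 A = 0.3359∠-1.6° A.
Step 6 — Complex power: S = V·I* = 11.18 + j0.3179 VA.
Step 7 — Real power: P = Re(S) = 11.18 W.
Step 8 — Reactive power: Q = Im(S) = 0.3179 VAR.
Step 9 — Apparent power: |S| = 11.19 VA.
Step 10 — Power factor: PF = P/|S| = 0.9996 (lagging).

(a) P = 11.18 W  (b) Q = 0.3179 VAR  (c) S = 11.19 VA  (d) PF = 0.9996 (lagging)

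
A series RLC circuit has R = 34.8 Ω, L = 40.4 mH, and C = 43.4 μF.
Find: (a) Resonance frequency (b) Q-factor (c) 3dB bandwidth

Step 1 — Resonance: ω₀ = 1/√(LC) = 1/√(0.0404·4.34e-05) = 755.2 rad/s.
Step 2 — f₀ = ω₀/(2π) = 120.2 Hz.
Step 3 — Series Q: Q = ω₀L/R = 755.2·0.0404/34.8 = 0.8767.
Step 4 — Bandwidth: Δω = ω₀/Q = 861.4 rad/s; BW = Δω/(2π) = 137.1 Hz.

(a) f₀ = 120.2 Hz  (b) Q = 0.8767  (c) BW = 137.1 Hz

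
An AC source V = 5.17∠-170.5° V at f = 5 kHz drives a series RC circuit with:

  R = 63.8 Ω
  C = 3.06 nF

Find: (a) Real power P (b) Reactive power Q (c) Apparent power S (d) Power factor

Step 1 — Angular frequency: ω = 2π·f = 2π·5000 = 3.142e+04 rad/s.
Step 2 — Component impedances:
  R: Z = R = 63.8 Ω
  C: Z = 1/(jωC) = -j/(ω·C) = 0 - j1.04e+04 Ω
Step 3 — Series combination: Z_total = R + C = 63.8 - j1.04e+04 Ω = 1.04e+04∠-89.6° Ω.
Step 4 — Source phasor: V = 5.17∠-170.5° V = -5.099 - j0.8533 V.
Step 5 — Current: I = V / Z = 7.902e-05 - j0.0004907 A = 0.000497∠-80.9° A.
Step 6 — Complex power: S = V·I* = 1.576e-05 - j0.002569 VA.
Step 7 — Real power: P = Re(S) = 1.576e-05 W.
Step 8 — Reactive power: Q = Im(S) = -0.002569 VAR.
Step 9 — Apparent power: |S| = 0.002569 VA.
Step 10 — Power factor: PF = P/|S| = 0.006133 (leading).

(a) P = 1.576e-05 W  (b) Q = -0.002569 VAR  (c) S = 0.002569 VA  (d) PF = 0.006133 (leading)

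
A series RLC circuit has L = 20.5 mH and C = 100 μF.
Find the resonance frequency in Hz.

Step 1 — Resonance condition Im(Z)=0 gives ω₀ = 1/√(LC).
Step 2 — ω₀ = 1/√(0.0205·0.0001) = 698.4 rad/s.
Step 3 — f₀ = ω₀/(2π) = 111.2 Hz.

f₀ = 111.2 Hz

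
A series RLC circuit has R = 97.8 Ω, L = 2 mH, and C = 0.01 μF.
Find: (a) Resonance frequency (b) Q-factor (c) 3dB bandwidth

Step 1 — Resonance condition Im(Z)=0 gives ω₀ = 1/√(LC).
Step 2 — ω₀ = 1/√(0.002·1e-08) = 2.236e+05 rad/s.
Step 3 — f₀ = ω₀/(2π) = 3.559e+04 Hz.
Step 4 — Series Q: Q = ω₀L/R = 2.236e+05·0.002/97.8 = 4.573.
Step 5 — 3dB bandwidth: Δω = ω₀/Q = 4.89e+04 rad/s; BW = Δω/(2π) = 7783 Hz.

(a) f₀ = 3.559e+04 Hz  (b) Q = 4.573  (c) BW = 7783 Hz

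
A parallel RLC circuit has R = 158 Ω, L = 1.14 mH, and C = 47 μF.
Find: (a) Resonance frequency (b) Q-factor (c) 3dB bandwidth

Step 1 — Resonance: ω₀ = 1/√(LC) = 1/√(0.00114·4.7e-05) = 4320 rad/s.
Step 2 — f₀ = ω₀/(2π) = 687.6 Hz.
Step 3 — Parallel Q: Q = R/(ω₀L) = 158/(4320·0.00114) = 32.08.
Step 4 — Bandwidth: Δω = ω₀/Q = 134.7 rad/s; BW = Δω/(2π) = 21.43 Hz.

(a) f₀ = 687.6 Hz  (b) Q = 32.08  (c) BW = 21.43 Hz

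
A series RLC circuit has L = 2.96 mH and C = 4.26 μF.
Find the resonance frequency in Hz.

Step 1 — Resonance condition Im(Z)=0 gives ω₀ = 1/√(LC).
Step 2 — ω₀ = 1/√(0.00296·4.26e-06) = 8905 rad/s.
Step 3 — f₀ = ω₀/(2π) = 1417 Hz.

f₀ = 1417 Hz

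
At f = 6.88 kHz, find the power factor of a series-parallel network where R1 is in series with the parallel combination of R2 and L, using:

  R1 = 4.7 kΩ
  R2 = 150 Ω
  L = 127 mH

Step 1 — Angular frequency: ω = 2π·f = 2π·6880 = 4.323e+04 rad/s.
Step 2 — Component impedances:
  R1: Z = R = 4700 Ω
  R2: Z = R = 150 Ω
  L: Z = jωL = j·4.323e+04·0.127 = 0 + j5490 Ω
Step 3 — Parallel branch: R2 || L = 1/(1/R2 + 1/L) = 149.9 + j4.095 Ω.
Step 4 — Series with R1: Z_total = R1 + (R2 || L) = 4850 + j4.095 Ω = 4850∠0.0° Ω.
Step 5 — Power factor: PF = cos(φ) = Re(Z)/|Z| = 4850/4850 = 1.
Step 6 — Type: Im(Z) = 4.095 ⇒ lagging (phase φ = 0.0°).

PF = 1 (lagging, φ = 0.0°)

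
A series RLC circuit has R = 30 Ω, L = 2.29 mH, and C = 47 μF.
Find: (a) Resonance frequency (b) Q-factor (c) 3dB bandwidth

Step 1 — Resonance condition Im(Z)=0 gives ω₀ = 1/√(LC).
Step 2 — ω₀ = 1/√(0.00229·4.7e-05) = 3048 rad/s.
Step 3 — f₀ = ω₀/(2π) = 485.1 Hz.
Step 4 — Series Q: Q = ω₀L/R = 3048·0.00229/30 = 0.2327.
Step 5 — 3dB bandwidth: Δω = ω₀/Q = 1.31e+04 rad/s; BW = Δω/(2π) = 2085 Hz.

(a) f₀ = 485.1 Hz  (b) Q = 0.2327  (c) BW = 2085 Hz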